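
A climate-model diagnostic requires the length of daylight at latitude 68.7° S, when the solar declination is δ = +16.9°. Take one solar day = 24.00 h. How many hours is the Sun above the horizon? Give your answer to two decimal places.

5.17 h

cos H₀ = −tan φ · tan δ = −tan(-68.7°) × tan(+16.900°) = 0.7793, so H₀ = 0.6773 rad = 38.81°.
Daylight = 2H₀/(2π) × 24.00 h = (0.6773/π) × 24.00 = 5.17 h.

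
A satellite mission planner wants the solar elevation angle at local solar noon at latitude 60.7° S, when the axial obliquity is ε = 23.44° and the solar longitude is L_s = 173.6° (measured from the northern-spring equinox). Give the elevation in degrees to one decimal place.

Solar declination: sin δ = sin ε · sin L_s = sin 23.44° × sin 173.6° = 0.04434, so δ = +2.541°.
At local noon the hour angle is zero, so the zenith angle equals |ϕ − δ| = |-60.7° − (+2.541°)| = 63.241°.
Elevation = 90° − 63.241° = 26.8°.

26.8°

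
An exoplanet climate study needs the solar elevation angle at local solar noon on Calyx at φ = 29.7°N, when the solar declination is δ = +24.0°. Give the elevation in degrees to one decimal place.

At local noon the hour angle is zero, so the zenith angle equals |φ − δ| = |+29.7° − (+24.000°)| = 5.700°.
Elevation = 90° − 5.700° = 84.3°.

84.3°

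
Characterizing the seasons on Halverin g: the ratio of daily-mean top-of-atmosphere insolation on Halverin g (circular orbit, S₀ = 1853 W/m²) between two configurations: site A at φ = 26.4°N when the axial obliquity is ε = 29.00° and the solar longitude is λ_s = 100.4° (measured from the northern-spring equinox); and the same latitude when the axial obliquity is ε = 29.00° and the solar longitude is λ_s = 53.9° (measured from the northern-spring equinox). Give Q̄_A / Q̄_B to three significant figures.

— Configuration A (φ=+26.4°):
Solar declination: sin δ = sin ε · sin λ_s = sin 29.00° × sin 100.4° = 0.47684, so δ = +28.480°.
cos H₀ = −tan(+26.4°) tan(+28.480°) = -0.2693, H₀ = 1.8435 rad.
Bracket: H₀ sin φ sin δ + cos φ cos δ sin H₀ = 1.8435×0.44464×0.47684 + 0.89571×0.87899×0.96306 = 0.390863 + 0.758237 = 1.149100.
Q̄ = (S₀/π) × [bracket] = (1853/π) × 1.149100 = 677.77 W/m².
— Configuration B (φ=+26.4°):
Solar declination: sin δ = sin ε · sin λ_s = sin 29.00° × sin 53.9° = 0.39172, so δ = +23.062°.
cos H₀ = −tan(+26.4°) tan(+23.062°) = -0.2113, H₀ = 1.7837 rad.
Bracket: H₀ sin φ sin δ + cos φ cos δ sin H₀ = 1.7837×0.44464×0.39172 + 0.89571×0.92008×0.97741 = 0.310675 + 0.805508 = 1.116183.
Q̄ = (S₀/π) × [bracket] = (1853/π) × 1.116183 = 658.36 W/m².
Ratio Q̄_A / Q̄_B = 677.77 / 658.36 = 1.029.

Q̄_A / Q̄_B ≈ 1.03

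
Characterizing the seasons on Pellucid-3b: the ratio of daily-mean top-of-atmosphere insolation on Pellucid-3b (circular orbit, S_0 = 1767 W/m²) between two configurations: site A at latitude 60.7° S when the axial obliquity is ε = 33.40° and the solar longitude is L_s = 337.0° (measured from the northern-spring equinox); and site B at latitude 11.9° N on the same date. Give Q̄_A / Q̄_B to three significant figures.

Q̄_A / Q̄_B ≈ 0.913

— Configuration A (ϕ=-60.7°):
Solar declination: sin δ = sin ε · sin L_s = sin 33.40° × sin 337.0° = -0.21509, so δ = -12.421°.
cos h₀ = −tan(-60.7°) tan(-12.421°) = -0.3925, h₀ = 1.9741 rad.
Bracket: h₀ sin ϕ sin δ + cos ϕ cos δ sin h₀ = 1.9741×-0.87207×-0.21509 + 0.48938×0.97659×0.91976 = 0.370289 + 0.439575 = 0.809864.
Q̄ = (S_0/π) × [bracket] = (1767/π) × 0.809864 = 455.51 W/m².
— Configuration B (ϕ=+11.9°):
cos h₀ = −tan(+11.9°) tan(-12.421°) = 0.0464, h₀ = 1.5244 rad.
Bracket: h₀ sin ϕ sin δ + cos ϕ cos δ sin h₀ = 1.5244×0.20620×-0.21509 + 0.97851×0.97659×0.99892 = -0.067610 + 0.954571 = 0.886961.
Q̄ = (S_0/π) × [bracket] = (1767/π) × 0.886961 = 498.87 W/m².
Ratio Q̄_A / Q̄_B = 455.51 / 498.87 = 0.9131.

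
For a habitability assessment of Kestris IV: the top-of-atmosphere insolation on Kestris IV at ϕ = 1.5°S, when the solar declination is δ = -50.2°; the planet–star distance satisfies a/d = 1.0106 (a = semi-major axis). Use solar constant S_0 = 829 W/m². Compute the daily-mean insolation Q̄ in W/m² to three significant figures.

Q̄ ≈ 181 W/m²

cos h₀ = −tan(-1.5°) tan(-50.200°) = -0.0314, h₀ = 1.6022 rad.
Bracket: h₀ sin ϕ sin δ + cos ϕ cos δ sin h₀ = 1.6022×-0.02618×-0.76828 + 0.99966×0.64011×0.99951 = 0.032226 + 0.639579 = 0.671805.
Inverse-square distance factor (a/d)² = 1.0106² = 1.021312.
Q̄ = (S_0/π) × 1.021312 × [bracket] = (829/π) × 1.021312 × 0.671805 = 181.1 W/m².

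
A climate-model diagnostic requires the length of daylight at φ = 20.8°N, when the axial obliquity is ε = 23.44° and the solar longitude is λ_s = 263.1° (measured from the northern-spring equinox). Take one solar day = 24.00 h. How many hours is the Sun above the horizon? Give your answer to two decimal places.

10.75 h

Solar declination: sin δ = sin ε · sin λ_s = sin 23.44° × sin 263.1° = -0.39491, so δ = -23.260°.
cos H₀ = −tan φ · tan δ = −tan(+20.8°) × tan(-23.260°) = 0.1633, so H₀ = 1.4068 rad = 80.60°.
Daylight = 2H₀/(2π) × 24.00 h = (1.4068/π) × 24.00 = 10.75 h.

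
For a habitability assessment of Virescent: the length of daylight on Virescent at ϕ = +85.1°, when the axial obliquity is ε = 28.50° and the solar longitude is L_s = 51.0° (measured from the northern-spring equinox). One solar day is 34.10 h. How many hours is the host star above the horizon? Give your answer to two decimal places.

Solar declination: sin δ = sin ε · sin L_s = sin 28.50° × sin 51.0° = 0.37082, so δ = +21.766°.
Sunrise equation: cos h₀ = −tan ϕ · tan δ = -4.6575 ≤ −1, so the host star never sets (polar day) and h₀ = π.
Daylight = 2h₀/(2π) × 34.10 h = (3.1416/π) × 34.10 = 34.10 h.

34.10 h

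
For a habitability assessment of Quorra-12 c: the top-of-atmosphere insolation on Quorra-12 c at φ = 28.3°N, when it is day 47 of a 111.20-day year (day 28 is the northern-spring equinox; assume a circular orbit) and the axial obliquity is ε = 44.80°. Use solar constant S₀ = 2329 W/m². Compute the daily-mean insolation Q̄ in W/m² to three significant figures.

Q̄ ≈ 901 W/m²

Solar longitude: λ_s = 360° × (47 − 28)/111.20 = 61.511°.
sin δ = sin 44.80° × sin 61.511° = 0.61931, so δ = +38.266°.
cos H₀ = −tan(+28.3°) tan(+38.266°) = -0.4247, H₀ = 2.0094 rad.
Bracket: H₀ sin φ sin δ + cos φ cos δ sin H₀ = 2.0094×0.47409×0.61931 + 0.88048×0.78515×0.90533 = 0.589977 + 0.625863 = 1.215840.
Q̄ = (S₀/π) × [bracket] = (2329/π) × 1.215840 = 901.4 W/m².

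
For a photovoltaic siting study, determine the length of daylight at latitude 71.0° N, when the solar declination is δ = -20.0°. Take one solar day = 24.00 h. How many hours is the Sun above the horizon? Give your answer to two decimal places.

cos h₀ = −tan ϕ · tan δ = 1.0570 ≥ 1, so the Sun never rises (polar night) and h₀ = 0.
Daylight = 2h₀/(2π) × 24.00 h = (0.0000/π) × 24.00 = 0.00 h.

0.00 h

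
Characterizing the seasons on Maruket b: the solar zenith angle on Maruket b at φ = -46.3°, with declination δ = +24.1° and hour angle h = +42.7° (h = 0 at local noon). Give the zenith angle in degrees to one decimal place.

θ_z = 80.3°

cos θ_z = sin φ sin δ + cos φ cos δ cos h = -0.295210 + 0.463482 = 0.168272.
θ_z = arccos(0.168272) = 80.3°.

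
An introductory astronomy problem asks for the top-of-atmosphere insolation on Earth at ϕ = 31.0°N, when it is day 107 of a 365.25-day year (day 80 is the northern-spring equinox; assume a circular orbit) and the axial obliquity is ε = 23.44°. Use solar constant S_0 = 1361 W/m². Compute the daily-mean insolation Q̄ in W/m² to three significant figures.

Q̄ ≈ 430 W/m²

Solar longitude: L_s = 360° × (107 − 80)/365.25 = 26.612°.
sin δ = sin 23.44° × sin 26.612° = 0.17819, so δ = +10.264°.
cos h₀ = −tan(+31.0°) tan(+10.264°) = -0.1088, h₀ = 1.6798 rad.
Bracket: h₀ sin ϕ sin δ + cos ϕ cos δ sin h₀ = 1.6798×0.51504×0.17819 + 0.85717×0.98400×0.99406 = 0.154164 + 0.838445 = 0.992609.
Q̄ = (S_0/π) × [bracket] = (1361/π) × 0.992609 = 430.0 W/m².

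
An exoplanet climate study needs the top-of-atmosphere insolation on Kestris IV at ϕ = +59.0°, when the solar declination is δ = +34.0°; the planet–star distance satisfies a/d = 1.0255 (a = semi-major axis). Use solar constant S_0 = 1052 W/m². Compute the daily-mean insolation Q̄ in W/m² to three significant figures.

Q̄ ≈ 530 W/m²

cos h₀ = −tan(+59.0°) tan(+34.000°) = -1.1226 ≤ −1 ⇒ polar day, h₀ = π.
Bracket: h₀ sin ϕ sin δ + cos ϕ cos δ sin h₀ = 3.1416×0.85717×0.55919 + 0.51504×0.82904×0.00000 = 1.505835 + 0.000000 = 1.505835.
Inverse-square distance factor (a/d)² = 1.0255² = 1.051650.
Q̄ = (S_0/π) × 1.051650 × [bracket] = (1052/π) × 1.051650 × 1.505835 = 530.3 W/m².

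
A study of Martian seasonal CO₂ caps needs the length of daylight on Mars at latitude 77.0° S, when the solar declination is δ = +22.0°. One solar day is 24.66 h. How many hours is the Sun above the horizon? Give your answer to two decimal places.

cos H₀ = −tan φ · tan δ = 1.7500 ≥ 1, so the Sun never rises (polar night) and H₀ = 0.
Daylight = 2H₀/(2π) × 24.66 h = (0.0000/π) × 24.66 = 0.00 h.

0.00 h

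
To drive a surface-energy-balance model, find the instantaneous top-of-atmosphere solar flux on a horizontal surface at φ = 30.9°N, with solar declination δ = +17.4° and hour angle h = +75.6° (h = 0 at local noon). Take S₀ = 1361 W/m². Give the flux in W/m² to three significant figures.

cos θ_z = sin φ sin δ + cos φ cos δ cos h = 0.153570 + 0.203627 = 0.357197.
Flux = S₀ · cos θ_z = 1361 × 0.357197 = 486.1 W/m².

486 W/m²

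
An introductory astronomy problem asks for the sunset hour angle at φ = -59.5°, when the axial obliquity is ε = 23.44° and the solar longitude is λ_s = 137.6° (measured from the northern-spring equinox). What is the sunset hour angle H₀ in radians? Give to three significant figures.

Solar declination: sin δ = sin ε · sin λ_s = sin 23.44° × sin 137.6° = 0.26823, so δ = +15.559°.
cos H₀ = −tan φ · tan δ = −tan(-59.5°) × tan(+15.559°) = 0.4727, so H₀ = 1.0785 rad = 61.79°.

H₀ = 1.08 rad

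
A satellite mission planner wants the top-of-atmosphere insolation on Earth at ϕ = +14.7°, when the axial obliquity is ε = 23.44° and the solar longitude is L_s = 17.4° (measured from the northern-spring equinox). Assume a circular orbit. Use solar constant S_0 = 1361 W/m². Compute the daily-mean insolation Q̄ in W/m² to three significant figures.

Q̄ ≈ 437 W/m²

Solar declination: sin δ = sin ε · sin L_s = sin 23.44° × sin 17.4° = 0.11895, so δ = +6.832°.
cos h₀ = −tan(+14.7°) tan(+6.832°) = -0.0314, h₀ = 1.6022 rad.
Bracket: h₀ sin ϕ sin δ + cos ϕ cos δ sin h₀ = 1.6022×0.25376×0.11895 + 0.96727×0.99290×0.99951 = 0.048362 + 0.959932 = 1.008294.
Q̄ = (S_0/π) × [bracket] = (1361/π) × 1.008294 = 436.8 W/m².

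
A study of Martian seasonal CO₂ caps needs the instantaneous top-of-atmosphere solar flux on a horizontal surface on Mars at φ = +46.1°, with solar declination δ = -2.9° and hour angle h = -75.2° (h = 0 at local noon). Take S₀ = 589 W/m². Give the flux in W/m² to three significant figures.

82.7 W/m²

cos θ_z = sin φ sin δ + cos φ cos δ cos h = -0.036455 + 0.176900 = 0.140445.
Flux = S₀ · cos θ_z = 589 × 0.140445 = 82.72 W/m².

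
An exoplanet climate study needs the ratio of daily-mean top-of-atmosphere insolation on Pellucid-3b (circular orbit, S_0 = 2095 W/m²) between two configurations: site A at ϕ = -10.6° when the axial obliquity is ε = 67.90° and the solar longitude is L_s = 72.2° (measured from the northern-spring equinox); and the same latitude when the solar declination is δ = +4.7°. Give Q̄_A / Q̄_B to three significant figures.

— Configuration A (ϕ=-10.6°):
Solar declination: sin δ = sin ε · sin L_s = sin 67.90° × sin 72.2° = 0.88218, so δ = +61.906°.
cos h₀ = −tan(-10.6°) tan(+61.906°) = 0.3506, h₀ = 1.2126 rad.
Bracket: h₀ sin ϕ sin δ + cos ϕ cos δ sin h₀ = 1.2126×-0.18395×0.88218 + 0.98294×0.47092×0.93653 = -0.196777 + 0.433507 = 0.236730.
Q̄ = (S_0/π) × [bracket] = (2095/π) × 0.236730 = 157.87 W/m².
— Configuration B (ϕ=-10.6°):
cos h₀ = −tan(-10.6°) tan(+4.700°) = 0.0154, h₀ = 1.5554 rad.
Bracket: h₀ sin ϕ sin δ + cos ϕ cos δ sin h₀ = 1.5554×-0.18395×0.08194 + 0.98294×0.99664×0.99988 = -0.023444 + 0.979520 = 0.956076.
Q̄ = (S_0/π) × [bracket] = (2095/π) × 0.956076 = 637.57 W/m².
Ratio Q̄_A / Q̄_B = 157.87 / 637.57 = 0.2476.

Q̄_A / Q̄_B ≈ 0.248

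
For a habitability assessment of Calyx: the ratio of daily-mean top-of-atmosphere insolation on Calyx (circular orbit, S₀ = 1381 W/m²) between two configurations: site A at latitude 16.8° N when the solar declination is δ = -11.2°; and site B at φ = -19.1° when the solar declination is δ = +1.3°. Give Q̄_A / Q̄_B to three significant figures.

Q̄_A / Q̄_B ≈ 0.914

— Configuration A (φ=+16.8°):
cos H₀ = −tan(+16.8°) tan(-11.200°) = 0.0598, H₀ = 1.5110 rad.
Bracket: H₀ sin φ sin δ + cos φ cos δ sin H₀ = 1.5110×0.28903×-0.19423 + 0.95732×0.98096×0.99821 = -0.084825 + 0.937412 = 0.852587.
Q̄ = (S₀/π) × [bracket] = (1381/π) × 0.852587 = 374.79 W/m².
— Configuration B (φ=-19.1°):
cos H₀ = −tan(-19.1°) tan(+1.300°) = 0.0079, H₀ = 1.5629 rad.
Bracket: H₀ sin φ sin δ + cos φ cos δ sin H₀ = 1.5629×-0.32722×0.02269 + 0.94495×0.99974×0.99997 = -0.011604 + 0.944676 = 0.933072.
Q̄ = (S₀/π) × [bracket] = (1381/π) × 0.933072 = 410.17 W/m².
Ratio Q̄_A / Q̄_B = 374.79 / 410.17 = 0.9137.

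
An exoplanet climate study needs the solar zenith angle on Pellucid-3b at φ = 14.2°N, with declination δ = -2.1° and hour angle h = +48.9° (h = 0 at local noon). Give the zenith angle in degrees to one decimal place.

θ_z = 51.1°

cos θ_z = sin φ sin δ + cos φ cos δ cos h = -0.008989 + 0.636861 = 0.627872.
θ_z = arccos(0.627872) = 51.1°.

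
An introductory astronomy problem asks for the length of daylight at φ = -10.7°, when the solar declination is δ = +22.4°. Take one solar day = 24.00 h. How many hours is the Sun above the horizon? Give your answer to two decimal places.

11.40 h

cos H₀ = −tan φ · tan δ = −tan(-10.7°) × tan(+22.400°) = 0.0779, so H₀ = 1.4928 rad = 85.53°.
Daylight = 2H₀/(2π) × 24.00 h = (1.4928/π) × 24.00 = 11.40 h.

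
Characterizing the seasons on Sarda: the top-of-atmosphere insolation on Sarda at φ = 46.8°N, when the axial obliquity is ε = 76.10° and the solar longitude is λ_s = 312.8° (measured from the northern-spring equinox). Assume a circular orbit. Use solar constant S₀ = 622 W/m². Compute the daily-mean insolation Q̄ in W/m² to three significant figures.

Q̄ ≈ 0.00 W/m²

Solar declination: sin δ = sin ε · sin λ_s = sin 76.10° × sin 312.8° = -0.71224, so δ = -45.418°.
cos H₀ = −tan(+46.8°) tan(-45.418°) = 1.0805 ≥ 1 ⇒ polar night, H₀ = 0 and Q̄ = 0.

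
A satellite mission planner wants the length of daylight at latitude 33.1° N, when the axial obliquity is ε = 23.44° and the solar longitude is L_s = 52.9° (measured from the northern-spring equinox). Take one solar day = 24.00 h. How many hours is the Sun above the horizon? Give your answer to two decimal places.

13.68 h

Solar declination: sin δ = sin ε · sin L_s = sin 23.44° × sin 52.9° = 0.31727, so δ = +18.498°.
cos h₀ = −tan ϕ · tan δ = −tan(+33.1°) × tan(+18.498°) = -0.2181, so h₀ = 1.7907 rad = 102.60°.
Daylight = 2h₀/(2π) × 24.00 h = (1.7907/π) × 24.00 = 13.68 h.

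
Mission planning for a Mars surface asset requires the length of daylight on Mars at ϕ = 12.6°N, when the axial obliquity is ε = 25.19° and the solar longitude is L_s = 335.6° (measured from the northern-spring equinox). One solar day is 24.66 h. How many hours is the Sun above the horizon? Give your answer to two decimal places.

Solar declination: sin δ = sin ε · sin L_s = sin 25.19° × sin 335.6° = -0.17583, so δ = -10.127°.
cos h₀ = −tan ϕ · tan δ = −tan(+12.6°) × tan(-10.127°) = 0.0399, so h₀ = 1.5309 rad = 87.71°.
Daylight = 2h₀/(2π) × 24.66 h = (1.5309/π) × 24.66 = 12.02 h.

12.02 h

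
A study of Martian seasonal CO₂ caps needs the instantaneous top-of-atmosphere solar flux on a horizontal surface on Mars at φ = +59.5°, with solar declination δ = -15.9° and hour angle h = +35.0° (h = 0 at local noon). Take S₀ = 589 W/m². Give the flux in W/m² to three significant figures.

cos θ_z = sin φ sin δ + cos φ cos δ cos h = -0.236051 + 0.399845 = 0.163794.
Flux = S₀ · cos θ_z = 589 × 0.163794 = 96.47 W/m².

96.5 W/m²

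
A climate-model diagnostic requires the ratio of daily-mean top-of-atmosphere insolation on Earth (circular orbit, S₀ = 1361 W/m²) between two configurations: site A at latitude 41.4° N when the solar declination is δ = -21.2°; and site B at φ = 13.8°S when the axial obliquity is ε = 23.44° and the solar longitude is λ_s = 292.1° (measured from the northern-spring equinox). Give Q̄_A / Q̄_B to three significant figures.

Q̄_A / Q̄_B ≈ 0.349

— Configuration A (φ=+41.4°):
cos H₀ = −tan(+41.4°) tan(-21.200°) = 0.3420, H₀ = 1.2218 rad.
Bracket: H₀ sin φ sin δ + cos φ cos δ sin H₀ = 1.2218×0.66131×-0.36162 + 0.75011×0.93232×0.93972 = -0.292185 + 0.657186 = 0.365001.
Q̄ = (S₀/π) × [bracket] = (1361/π) × 0.365001 = 158.13 W/m².
— Configuration B (φ=-13.8°):
Solar declination: sin δ = sin ε · sin λ_s = sin 23.44° × sin 292.1° = -0.36856, so δ = -21.627°.
cos H₀ = −tan(-13.8°) tan(-21.627°) = -0.0974, H₀ = 1.6683 rad.
Bracket: H₀ sin φ sin δ + cos φ cos δ sin H₀ = 1.6683×-0.23853×-0.36856 + 0.97113×0.92960×0.99525 = 0.146665 + 0.898474 = 1.045139.
Q̄ = (S₀/π) × [bracket] = (1361/π) × 1.045139 = 452.77 W/m².
Ratio Q̄_A / Q̄_B = 158.13 / 452.77 = 0.3493.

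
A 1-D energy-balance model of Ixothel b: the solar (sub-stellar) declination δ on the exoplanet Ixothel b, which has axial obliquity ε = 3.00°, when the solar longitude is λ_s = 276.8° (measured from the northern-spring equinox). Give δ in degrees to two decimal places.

δ = -2.98°

sin δ = sin ε · sin λ_s = sin 3.00° × sin 276.8° = -0.051968.
δ = arcsin(-0.051968) = -2.98°.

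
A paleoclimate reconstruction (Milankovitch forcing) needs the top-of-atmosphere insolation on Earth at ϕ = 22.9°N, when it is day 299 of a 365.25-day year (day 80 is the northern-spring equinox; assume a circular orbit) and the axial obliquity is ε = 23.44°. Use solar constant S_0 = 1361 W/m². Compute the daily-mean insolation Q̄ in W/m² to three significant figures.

Solar longitude: L_s = 360° × (299 − 80)/365.25 = 215.852°.
sin δ = sin 23.44° × sin 215.852° = -0.23298, so δ = -13.473°.
cos h₀ = −tan(+22.9°) tan(-13.473°) = 0.1012, h₀ = 1.4694 rad.
Bracket: h₀ sin ϕ sin δ + cos ϕ cos δ sin h₀ = 1.4694×0.38912×-0.23298 + 0.92119×0.97248×0.99487 = -0.133212 + 0.891243 = 0.758031.
Q̄ = (S_0/π) × [bracket] = (1361/π) × 0.758031 = 328.4 W/m².

Q̄ ≈ 328 W/m²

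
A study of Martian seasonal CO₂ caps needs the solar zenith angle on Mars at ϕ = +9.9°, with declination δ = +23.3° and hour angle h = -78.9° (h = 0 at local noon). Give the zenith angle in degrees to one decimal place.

θ_z = 76.0°

cos θ_z = sin ϕ sin δ + cos ϕ cos δ cos h = 0.068006 + 0.174188 = 0.242194.
θ_z = arccos(0.242194) = 76.0°.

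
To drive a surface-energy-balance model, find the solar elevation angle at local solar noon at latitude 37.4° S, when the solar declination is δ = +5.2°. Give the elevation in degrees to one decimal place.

At local noon the hour angle is zero, so the zenith angle equals |ϕ − δ| = |-37.4° − (+5.200°)| = 42.600°.
Elevation = 90° − 42.600° = 47.4°.

47.4°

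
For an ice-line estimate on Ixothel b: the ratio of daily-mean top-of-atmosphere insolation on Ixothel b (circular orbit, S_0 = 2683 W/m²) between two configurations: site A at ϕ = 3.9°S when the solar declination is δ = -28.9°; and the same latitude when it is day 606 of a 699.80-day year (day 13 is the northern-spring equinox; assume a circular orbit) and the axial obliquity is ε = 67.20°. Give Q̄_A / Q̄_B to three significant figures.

Q̄_A / Q̄_B ≈ 1.26

— Configuration A (ϕ=-3.9°):
cos h₀ = −tan(-3.9°) tan(-28.900°) = -0.0376, h₀ = 1.6084 rad.
Bracket: h₀ sin ϕ sin δ + cos ϕ cos δ sin h₀ = 1.6084×-0.06802×-0.48328 + 0.99768×0.87546×0.99929 = 0.052872 + 0.872809 = 0.925681.
Q̄ = (S_0/π) × [bracket] = (2683/π) × 0.925681 = 790.56 W/m².
— Configuration B (ϕ=-3.9°):
Solar longitude: L_s = 360° × (606 − 13)/699.80 = 305.059°.
sin δ = sin 67.20° × sin 305.059° = -0.75461, so δ = -48.991°.
cos h₀ = −tan(-3.9°) tan(-48.991°) = -0.0784, h₀ = 1.6493 rad.
Bracket: h₀ sin ϕ sin δ + cos ϕ cos δ sin h₀ = 1.6493×-0.06802×-0.75461 + 0.99768×0.65618×0.99692 = 0.084656 + 0.652641 = 0.737297.
Q̄ = (S_0/π) × [bracket] = (2683/π) × 0.737297 = 629.67 W/m².
Ratio Q̄_A / Q̄_B = 790.56 / 629.67 = 1.256.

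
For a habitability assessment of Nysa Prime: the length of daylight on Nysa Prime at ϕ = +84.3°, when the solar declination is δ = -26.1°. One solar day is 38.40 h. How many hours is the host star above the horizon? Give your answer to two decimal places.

cos h₀ = −tan ϕ · tan δ = 4.9081 ≥ 1, so the host star never rises (polar night) and h₀ = 0.
Daylight = 2h₀/(2π) × 38.40 h = (0.0000/π) × 38.40 = 0.00 h.

0.00 h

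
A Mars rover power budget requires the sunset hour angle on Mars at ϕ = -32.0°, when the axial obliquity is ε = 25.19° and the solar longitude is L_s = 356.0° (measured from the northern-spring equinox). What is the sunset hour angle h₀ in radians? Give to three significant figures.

h₀ = 1.59 rad

Solar declination: sin δ = sin ε · sin L_s = sin 25.19° × sin 356.0° = -0.02969, so δ = -1.701°.
cos h₀ = −tan ϕ · tan δ = −tan(-32.0°) × tan(-1.701°) = -0.0186, so h₀ = 1.5894 rad = 91.06°.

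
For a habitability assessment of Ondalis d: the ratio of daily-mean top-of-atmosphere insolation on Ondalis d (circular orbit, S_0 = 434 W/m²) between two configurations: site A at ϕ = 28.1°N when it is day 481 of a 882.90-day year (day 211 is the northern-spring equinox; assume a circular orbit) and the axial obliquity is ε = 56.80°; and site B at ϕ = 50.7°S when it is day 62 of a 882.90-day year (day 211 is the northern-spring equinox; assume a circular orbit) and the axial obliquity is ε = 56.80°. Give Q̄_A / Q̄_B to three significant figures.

— Configuration A (ϕ=+28.1°):
Solar longitude: L_s = 360° × (481 − 211)/882.90 = 110.092°.
sin δ = sin 56.80° × sin 110.092° = 0.78584, so δ = +51.799°.
cos h₀ = −tan(+28.1°) tan(+51.799°) = -0.6785, h₀ = 2.3165 rad.
Bracket: h₀ sin ϕ sin δ + cos ϕ cos δ sin h₀ = 2.3165×0.47101×0.78584 + 0.88213×0.61843×0.73460 = 0.857426 + 0.400750 = 1.258176.
Q̄ = (S_0/π) × [bracket] = (434/π) × 1.258176 = 173.81 W/m².
— Configuration B (ϕ=-50.7°):
Solar longitude: L_s = 360° × (62 − 211)/882.90 = -60.754°, i.e. -60.754° + 360° = 299.246°.
sin δ = sin 56.80° × sin 299.246° = -0.73010, so δ = -46.895°.
cos h₀ = −tan(-50.7°) tan(-46.895°) = -1.3054 ≤ −1 ⇒ polar day, h₀ = π.
Bracket: h₀ sin ϕ sin δ + cos ϕ cos δ sin h₀ = 3.1416×-0.77384×-0.73010 + 0.63338×0.68334×0.00000 = 1.774943 + 0.000000 = 1.774943.
Q̄ = (S_0/π) × [bracket] = (434/π) × 1.774943 = 245.20 W/m².
Ratio Q̄_A / Q̄_B = 173.81 / 245.20 = 0.7088.

Q̄_A / Q̄_B ≈ 0.709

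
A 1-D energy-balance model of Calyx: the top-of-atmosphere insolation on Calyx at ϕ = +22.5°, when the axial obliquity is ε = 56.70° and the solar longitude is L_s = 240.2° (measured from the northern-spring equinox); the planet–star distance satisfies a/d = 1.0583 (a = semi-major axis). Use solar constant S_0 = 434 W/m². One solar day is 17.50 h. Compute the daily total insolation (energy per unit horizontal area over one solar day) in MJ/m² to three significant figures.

2.55 MJ/m²

Solar declination: sin δ = sin ε · sin L_s = sin 56.70° × sin 240.2° = -0.72528, so δ = -46.493°.
cos h₀ = −tan(+22.5°) tan(-46.493°) = 0.4364, h₀ = 1.1192 rad.
Bracket: h₀ sin ϕ sin δ + cos ϕ cos δ sin h₀ = 1.1192×0.38268×-0.72528 + 0.92388×0.68845×0.89976 = -0.310634 + 0.572288 = 0.261654.
Inverse-square distance factor (a/d)² = 1.0583² = 1.119999.
Q̄ = (S_0/π) × 1.119999 × [bracket] = (434/π) × 1.119999 × 0.261654 = 40.484 W/m².
Daily total = Q̄ × 17.50 h × 3600 s/h = 40.484 × 17.50 × 3600 / 10⁶ = 2.550 MJ/m².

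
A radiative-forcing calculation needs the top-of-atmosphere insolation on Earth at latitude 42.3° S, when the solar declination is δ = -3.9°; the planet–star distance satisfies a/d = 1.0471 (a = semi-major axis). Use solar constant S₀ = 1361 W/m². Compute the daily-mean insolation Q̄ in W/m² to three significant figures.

Q̄ ≈ 385 W/m²

cos H₀ = −tan(-42.3°) tan(-3.900°) = -0.0620, H₀ = 1.6329 rad.
Bracket: H₀ sin φ sin δ + cos φ cos δ sin H₀ = 1.6329×-0.67301×-0.06802 + 0.73963×0.99768×0.99807 = 0.074751 + 0.736490 = 0.811241.
Inverse-square distance factor (a/d)² = 1.0471² = 1.096418.
Q̄ = (S₀/π) × 1.096418 × [bracket] = (1361/π) × 1.096418 × 0.811241 = 385.3 W/m².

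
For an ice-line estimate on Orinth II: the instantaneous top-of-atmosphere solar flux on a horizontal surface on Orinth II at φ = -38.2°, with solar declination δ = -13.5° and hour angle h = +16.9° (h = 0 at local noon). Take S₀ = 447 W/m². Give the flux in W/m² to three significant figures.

391 W/m²

cos θ_z = sin φ sin δ + cos φ cos δ cos h = 0.144365 + 0.731143 = 0.875508.
Flux = S₀ · cos θ_z = 447 × 0.875508 = 391.4 W/m².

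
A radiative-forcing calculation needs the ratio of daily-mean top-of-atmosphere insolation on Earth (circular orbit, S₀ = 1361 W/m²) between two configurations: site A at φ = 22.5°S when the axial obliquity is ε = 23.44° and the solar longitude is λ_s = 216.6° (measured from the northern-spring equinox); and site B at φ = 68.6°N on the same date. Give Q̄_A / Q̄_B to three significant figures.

Q̄_A / Q̄_B ≈ 13.2

— Configuration A (φ=-22.5°):
Solar declination: sin δ = sin ε · sin λ_s = sin 23.44° × sin 216.6° = -0.23717, so δ = -13.720°.
cos H₀ = −tan(-22.5°) tan(-13.720°) = -0.1011, H₀ = 1.6721 rad.
Bracket: H₀ sin φ sin δ + cos φ cos δ sin H₀ = 1.6721×-0.38268×-0.23717 + 0.92388×0.97147×0.99487 = 0.151760 + 0.892917 = 1.044677.
Q̄ = (S₀/π) × [bracket] = (1361/π) × 1.044677 = 452.57 W/m².
— Configuration B (φ=+68.6°):
cos H₀ = −tan(+68.6°) tan(-13.720°) = 0.6230, H₀ = 0.8983 rad.
Bracket: H₀ sin φ sin δ + cos φ cos δ sin H₀ = 0.8983×0.93106×-0.23717 + 0.36488×0.97147×0.78225 = -0.198362 + 0.277284 = 0.078922.
Q̄ = (S₀/π) × [bracket] = (1361/π) × 0.078922 = 34.191 W/m².
Ratio Q̄_A / Q̄_B = 452.57 / 34.191 = 13.24.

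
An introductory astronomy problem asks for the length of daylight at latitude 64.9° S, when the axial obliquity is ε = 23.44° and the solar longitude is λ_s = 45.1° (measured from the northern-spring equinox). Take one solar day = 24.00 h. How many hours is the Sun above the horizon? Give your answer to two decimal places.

6.82 h

Solar declination: sin δ = sin ε · sin λ_s = sin 23.44° × sin 45.1° = 0.28177, so δ = +16.366°.
cos H₀ = −tan φ · tan δ = −tan(-64.9°) × tan(+16.366°) = 0.6269, so H₀ = 0.8932 rad = 51.18°.
Daylight = 2H₀/(2π) × 24.00 h = (0.8932/π) × 24.00 = 6.82 h.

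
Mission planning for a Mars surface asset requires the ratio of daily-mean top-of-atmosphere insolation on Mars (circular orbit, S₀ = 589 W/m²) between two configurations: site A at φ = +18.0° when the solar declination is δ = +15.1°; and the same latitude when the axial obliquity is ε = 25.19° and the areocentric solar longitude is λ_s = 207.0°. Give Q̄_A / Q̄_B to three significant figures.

— Configuration A (φ=+18.0°):
cos H₀ = −tan(+18.0°) tan(+15.100°) = -0.0877, H₀ = 1.6586 rad.
Bracket: H₀ sin φ sin δ + cos φ cos δ sin H₀ = 1.6586×0.30902×0.26050 + 0.95106×0.96547×0.99615 = 0.133517 + 0.914685 = 1.048202.
Q̄ = (S₀/π) × [bracket] = (589/π) × 1.048202 = 196.52 W/m².
— Configuration B (φ=+18.0°):
sin δ = sin 25.19° × sin 207.0° = -0.19323, so δ = -11.141°.
cos H₀ = −tan(+18.0°) tan(-11.141°) = 0.0640, H₀ = 1.5068 rad.
Bracket: H₀ sin φ sin δ + cos φ cos δ sin H₀ = 1.5068×0.30902×-0.19323 + 0.95106×0.98115×0.99795 = -0.089974 + 0.931220 = 0.841246.
Q̄ = (S₀/π) × [bracket] = (589/π) × 0.841246 = 157.72 W/m².
Ratio Q̄_A / Q̄_B = 196.52 / 157.72 = 1.246.

Q̄_A / Q̄_B ≈ 1.25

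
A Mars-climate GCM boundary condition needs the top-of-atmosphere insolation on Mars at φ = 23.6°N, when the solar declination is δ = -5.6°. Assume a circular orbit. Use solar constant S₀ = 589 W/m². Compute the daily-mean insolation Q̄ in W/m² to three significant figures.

Q̄ ≈ 160 W/m²

cos H₀ = −tan(+23.6°) tan(-5.600°) = 0.0428, H₀ = 1.5279 rad.
Bracket: H₀ sin φ sin δ + cos φ cos δ sin H₀ = 1.5279×0.40035×-0.09758 + 0.91636×0.99523×0.99908 = -0.059689 + 0.911150 = 0.851461.
Q̄ = (S₀/π) × [bracket] = (589/π) × 0.851461 = 159.6 W/m².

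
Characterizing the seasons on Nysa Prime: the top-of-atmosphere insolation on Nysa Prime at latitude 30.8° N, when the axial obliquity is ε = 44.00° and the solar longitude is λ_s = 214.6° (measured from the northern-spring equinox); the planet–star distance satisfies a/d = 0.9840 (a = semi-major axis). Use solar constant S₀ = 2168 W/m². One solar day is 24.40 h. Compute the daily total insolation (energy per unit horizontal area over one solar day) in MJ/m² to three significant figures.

29.2 MJ/m²

Solar declination: sin δ = sin ε · sin λ_s = sin 44.00° × sin 214.6° = -0.39446, so δ = -23.232°.
cos H₀ = −tan(+30.8°) tan(-23.232°) = 0.2559, H₀ = 1.3120 rad.
Bracket: H₀ sin φ sin δ + cos φ cos δ sin H₀ = 1.3120×0.51204×-0.39446 + 0.85896×0.91891×0.96671 = -0.264997 + 0.763031 = 0.498034.
Inverse-square distance factor (a/d)² = 0.9840² = 0.968256.
Q̄ = (S₀/π) × 0.968256 × [bracket] = (2168/π) × 0.968256 × 0.498034 = 332.78 W/m².
Daily total = Q̄ × 24.40 h × 3600 s/h = 332.78 × 24.40 × 3600 / 10⁶ = 29.23 MJ/m².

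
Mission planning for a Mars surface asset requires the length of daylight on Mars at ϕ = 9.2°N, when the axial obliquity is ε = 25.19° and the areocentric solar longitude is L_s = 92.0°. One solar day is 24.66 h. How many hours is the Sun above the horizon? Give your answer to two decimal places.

12.93 h

sin δ = sin 25.19° × sin 92.0° = 0.42536, so δ = +25.174°.
cos h₀ = −tan ϕ · tan δ = −tan(+9.2°) × tan(+25.174°) = -0.0761, so h₀ = 1.6470 rad = 94.37°.
Daylight = 2h₀/(2π) × 24.66 h = (1.6470/π) × 24.66 = 12.93 h.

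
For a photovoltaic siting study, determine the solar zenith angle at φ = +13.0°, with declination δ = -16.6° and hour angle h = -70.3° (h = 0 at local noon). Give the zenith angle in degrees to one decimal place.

cos θ_z = sin φ sin δ + cos φ cos δ cos h = -0.064266 + 0.314766 = 0.250500.
θ_z = arccos(0.250500) = 75.5°.

θ_z = 75.5°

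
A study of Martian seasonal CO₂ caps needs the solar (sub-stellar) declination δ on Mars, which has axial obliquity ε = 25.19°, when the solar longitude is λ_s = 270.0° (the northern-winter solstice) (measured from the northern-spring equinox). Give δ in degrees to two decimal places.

sin δ = sin ε · sin λ_s = sin 25.19° × sin 270.0° = -0.425621.
δ = arcsin(-0.425621) = -25.19°.

δ = -25.19°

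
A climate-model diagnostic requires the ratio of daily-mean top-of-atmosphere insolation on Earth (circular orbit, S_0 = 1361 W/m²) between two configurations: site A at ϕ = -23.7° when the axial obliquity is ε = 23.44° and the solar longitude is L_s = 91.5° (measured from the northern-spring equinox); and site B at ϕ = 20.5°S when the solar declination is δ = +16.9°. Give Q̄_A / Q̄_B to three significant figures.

— Configuration A (ϕ=-23.7°):
Solar declination: sin δ = sin ε · sin L_s = sin 23.44° × sin 91.5° = 0.39765, so δ = +23.431°.
cos h₀ = −tan(-23.7°) tan(+23.431°) = 0.1902, h₀ = 1.3794 rad.
Bracket: h₀ sin ϕ sin δ + cos ϕ cos δ sin h₀ = 1.3794×-0.40195×0.39765 + 0.91566×0.91754×0.98174 = -0.220477 + 0.824813 = 0.604336.
Q̄ = (S_0/π) × [bracket] = (1361/π) × 0.604336 = 261.81 W/m².
— Configuration B (ϕ=-20.5°):
cos h₀ = −tan(-20.5°) tan(+16.900°) = 0.1136, h₀ = 1.4570 rad.
Bracket: h₀ sin ϕ sin δ + cos ϕ cos δ sin h₀ = 1.4570×-0.35021×0.29070 + 0.93667×0.95681×0.99353 = -0.148331 + 0.890417 = 0.742086.
Q̄ = (S_0/π) × [bracket] = (1361/π) × 0.742086 = 321.49 W/m².
Ratio Q̄_A / Q̄_B = 261.81 / 321.49 = 0.8144.

Q̄_A / Q̄_B ≈ 0.814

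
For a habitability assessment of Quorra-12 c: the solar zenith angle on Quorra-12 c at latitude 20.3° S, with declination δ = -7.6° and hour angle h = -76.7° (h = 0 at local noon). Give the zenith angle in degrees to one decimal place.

cos θ_z = sin φ sin δ + cos φ cos δ cos h = 0.045884 + 0.213866 = 0.259750.
θ_z = arccos(0.259750) = 74.9°.

θ_z = 74.9°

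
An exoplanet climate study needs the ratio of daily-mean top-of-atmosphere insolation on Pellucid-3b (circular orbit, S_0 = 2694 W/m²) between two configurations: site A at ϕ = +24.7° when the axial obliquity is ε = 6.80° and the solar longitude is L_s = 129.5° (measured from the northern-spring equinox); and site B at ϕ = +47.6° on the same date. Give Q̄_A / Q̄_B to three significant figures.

— Configuration A (ϕ=+24.7°):
Solar declination: sin δ = sin ε · sin L_s = sin 6.80° × sin 129.5° = 0.09136, so δ = +5.242°.
cos h₀ = −tan(+24.7°) tan(+5.242°) = -0.0422, h₀ = 1.6130 rad.
Bracket: h₀ sin ϕ sin δ + cos ϕ cos δ sin h₀ = 1.6130×0.41787×0.09136 + 0.90851×0.99582×0.99911 = 0.061579 + 0.903907 = 0.965486.
Q̄ = (S_0/π) × [bracket] = (2694/π) × 0.965486 = 827.93 W/m².
— Configuration B (ϕ=+47.6°):
cos h₀ = −tan(+47.6°) tan(+5.242°) = -0.1005, h₀ = 1.6714 rad.
Bracket: h₀ sin ϕ sin δ + cos ϕ cos δ sin h₀ = 1.6714×0.73846×0.09136 + 0.67430×0.99582×0.99494 = 0.112762 + 0.668084 = 0.780846.
Q̄ = (S_0/π) × [bracket] = (2694/π) × 0.780846 = 669.60 W/m².
Ratio Q̄_A / Q̄_B = 827.93 / 669.60 = 1.236.

Q̄_A / Q̄_B ≈ 1.24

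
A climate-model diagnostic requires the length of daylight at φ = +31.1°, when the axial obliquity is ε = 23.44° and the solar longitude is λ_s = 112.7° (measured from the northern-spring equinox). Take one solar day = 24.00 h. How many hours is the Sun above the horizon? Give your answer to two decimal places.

Solar declination: sin δ = sin ε · sin λ_s = sin 23.44° × sin 112.7° = 0.36698, so δ = +21.529°.
cos H₀ = −tan φ · tan δ = −tan(+31.1°) × tan(+21.529°) = -0.2380, so H₀ = 1.8111 rad = 103.77°.
Daylight = 2H₀/(2π) × 24.00 h = (1.8111/π) × 24.00 = 13.84 h.

13.84 h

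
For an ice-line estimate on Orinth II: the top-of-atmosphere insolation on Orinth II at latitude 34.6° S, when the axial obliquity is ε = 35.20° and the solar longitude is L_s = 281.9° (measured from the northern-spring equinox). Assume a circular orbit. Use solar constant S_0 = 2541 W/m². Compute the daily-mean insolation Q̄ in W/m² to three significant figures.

Solar declination: sin δ = sin ε · sin L_s = sin 35.20° × sin 281.9° = -0.56404, so δ = -34.336°.
cos h₀ = −tan(-34.6°) tan(-34.336°) = -0.4712, h₀ = 2.0615 rad.
Bracket: h₀ sin ϕ sin δ + cos ϕ cos δ sin h₀ = 2.0615×-0.56784×-0.56404 + 0.82314×0.82574×0.88202 = 0.660266 + 0.599509 = 1.259775.
Q̄ = (S_0/π) × [bracket] = (2541/π) × 1.259775 = 1019 W/m².

Q̄ ≈ 1.02e+03 W/m²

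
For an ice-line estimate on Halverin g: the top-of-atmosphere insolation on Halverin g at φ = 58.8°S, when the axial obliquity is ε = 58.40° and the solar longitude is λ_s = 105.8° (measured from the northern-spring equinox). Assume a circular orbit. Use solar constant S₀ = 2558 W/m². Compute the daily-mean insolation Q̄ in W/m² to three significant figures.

Q̄ ≈ 0.00 W/m²

Solar declination: sin δ = sin ε · sin λ_s = sin 58.40° × sin 105.8° = 0.81955, so δ = +55.039°.
cos H₀ = −tan(-58.8°) tan(+55.039°) = 2.3616 ≥ 1 ⇒ polar night, H₀ = 0 and Q̄ = 0.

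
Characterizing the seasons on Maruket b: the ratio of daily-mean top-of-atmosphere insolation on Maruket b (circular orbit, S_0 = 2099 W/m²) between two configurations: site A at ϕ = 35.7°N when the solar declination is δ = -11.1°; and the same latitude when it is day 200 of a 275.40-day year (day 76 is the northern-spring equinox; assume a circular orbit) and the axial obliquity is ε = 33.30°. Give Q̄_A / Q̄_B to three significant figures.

Q̄_A / Q̄_B ≈ 0.654

— Configuration A (ϕ=+35.7°):
cos h₀ = −tan(+35.7°) tan(-11.100°) = 0.1410, h₀ = 1.4293 rad.
Bracket: h₀ sin ϕ sin δ + cos ϕ cos δ sin h₀ = 1.4293×0.58354×-0.19252 + 0.81208×0.98129×0.99001 = -0.160572 + 0.788925 = 0.628353.
Q̄ = (S_0/π) × [bracket] = (2099/π) × 0.628353 = 419.82 W/m².
— Configuration B (ϕ=+35.7°):
Solar longitude: L_s = 360° × (200 − 76)/275.40 = 162.092°.
sin δ = sin 33.30° × sin 162.092° = 0.16882, so δ = +9.719°.
cos h₀ = −tan(+35.7°) tan(+9.719°) = -0.1231, h₀ = 1.6942 rad.
Bracket: h₀ sin ϕ sin δ + cos ϕ cos δ sin h₀ = 1.6942×0.58354×0.16882 + 0.81208×0.98565×0.99240 = 0.166901 + 0.794343 = 0.961244.
Q̄ = (S_0/π) × [bracket] = (2099/π) × 0.961244 = 642.24 W/m².
Ratio Q̄_A / Q̄_B = 419.82 / 642.24 = 0.6537.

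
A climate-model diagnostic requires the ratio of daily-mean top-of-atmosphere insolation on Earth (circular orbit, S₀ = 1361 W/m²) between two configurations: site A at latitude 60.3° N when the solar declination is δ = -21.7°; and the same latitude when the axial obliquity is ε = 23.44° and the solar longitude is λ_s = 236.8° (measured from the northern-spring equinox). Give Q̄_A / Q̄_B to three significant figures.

— Configuration A (φ=+60.3°):
cos H₀ = −tan(+60.3°) tan(-21.700°) = 0.6977, H₀ = 0.7986 rad.
Bracket: H₀ sin φ sin δ + cos φ cos δ sin H₀ = 0.7986×0.86863×-0.36975 + 0.49546×0.92913×0.71641 = -0.256491 + 0.329797 = 0.073306.
Q̄ = (S₀/π) × [bracket] = (1361/π) × 0.073306 = 31.758 W/m².
— Configuration B (φ=+60.3°):
Solar declination: sin δ = sin ε · sin λ_s = sin 23.44° × sin 236.8° = -0.33286, so δ = -19.442°.
cos H₀ = −tan(+60.3°) tan(-19.442°) = 0.6188, H₀ = 0.9035 rad.
Bracket: H₀ sin φ sin δ + cos φ cos δ sin H₀ = 0.9035×0.86863×-0.33286 + 0.49546×0.94298×0.78551 = -0.261231 + 0.366997 = 0.105766.
Q̄ = (S₀/π) × [bracket] = (1361/π) × 0.105766 = 45.820 W/m².
Ratio Q̄_A / Q̄_B = 31.758 / 45.820 = 0.6931.

Q̄_A / Q̄_B ≈ 0.693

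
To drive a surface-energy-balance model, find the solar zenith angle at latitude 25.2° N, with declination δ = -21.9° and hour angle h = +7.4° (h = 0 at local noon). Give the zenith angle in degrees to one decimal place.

θ_z = 47.6°

cos θ_z = sin ϕ sin δ + cos ϕ cos δ cos h = -0.158810 + 0.832539 = 0.673729.
θ_z = arccos(0.673729) = 47.6°.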